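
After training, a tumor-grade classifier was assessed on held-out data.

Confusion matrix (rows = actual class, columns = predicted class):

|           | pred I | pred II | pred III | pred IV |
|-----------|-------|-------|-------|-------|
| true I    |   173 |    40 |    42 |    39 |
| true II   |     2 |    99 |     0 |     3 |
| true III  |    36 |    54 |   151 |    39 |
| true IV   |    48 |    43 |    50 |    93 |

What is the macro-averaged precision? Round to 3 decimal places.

0.561

Per-class precision (TP/(TP+FP)):
  I: TP=173, FP=2+36+48=86 → 173/259 = 0.6680
  II: TP=99, FP=40+54+43=137 → 99/236 = 0.4195
  III: TP=151, FP=42+0+50=92 → 151/243 = 0.6214
  IV: TP=93, FP=39+3+39=81 → 93/174 = 0.5345
Macro-precision = mean = (0.6680 + 0.4195 + 0.6214 + 0.5345) / 4 = 0.561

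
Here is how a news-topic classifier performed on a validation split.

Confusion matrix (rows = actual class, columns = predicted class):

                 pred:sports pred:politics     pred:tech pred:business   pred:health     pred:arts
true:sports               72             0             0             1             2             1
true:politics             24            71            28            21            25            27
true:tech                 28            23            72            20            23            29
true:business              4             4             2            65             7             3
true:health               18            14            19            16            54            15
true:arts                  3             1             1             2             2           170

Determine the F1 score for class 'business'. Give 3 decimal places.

0.619

Take TP from the diagonal, FP from the rest of the 'business' prediction marginal, FN from the rest of the 'business' actual marginal.
F1 score = 2·TP/(2·TP+FP+FN).
business: TP=65, FP=1+21+20+16+2=60, FN=4+4+2+7+3=20 → 130/210 = 0.6190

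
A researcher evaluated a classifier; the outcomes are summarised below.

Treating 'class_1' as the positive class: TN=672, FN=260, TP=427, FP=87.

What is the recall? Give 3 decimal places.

0.622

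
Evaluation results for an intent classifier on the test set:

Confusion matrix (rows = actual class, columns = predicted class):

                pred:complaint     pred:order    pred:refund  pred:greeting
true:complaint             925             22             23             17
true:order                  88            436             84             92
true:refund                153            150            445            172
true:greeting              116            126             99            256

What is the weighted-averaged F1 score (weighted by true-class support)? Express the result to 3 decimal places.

0.631

Per-class F1 score (2·TP/(2·TP+FP+FN)):
  complaint: TP=925, FP=88+153+116=357, FN=22+23+17=62 → 1850/2269 = 0.8153
  order: TP=436, FP=22+150+126=298, FN=88+84+92=264 → 872/1434 = 0.6081
  refund: TP=445, FP=23+84+99=206, FN=153+150+172=475 → 890/1571 = 0.5665
  greeting: TP=256, FP=17+92+172=281, FN=116+126+99=341 → 512/1134 = 0.4515
Weighted-F1 score = Σ (supportᵢ/N)·F1 scoreᵢ with N=3204: (987/3204)·0.8153 + (700/3204)·0.6081 + (920/3204)·0.5665 + (597/3204)·0.4515 = 0.631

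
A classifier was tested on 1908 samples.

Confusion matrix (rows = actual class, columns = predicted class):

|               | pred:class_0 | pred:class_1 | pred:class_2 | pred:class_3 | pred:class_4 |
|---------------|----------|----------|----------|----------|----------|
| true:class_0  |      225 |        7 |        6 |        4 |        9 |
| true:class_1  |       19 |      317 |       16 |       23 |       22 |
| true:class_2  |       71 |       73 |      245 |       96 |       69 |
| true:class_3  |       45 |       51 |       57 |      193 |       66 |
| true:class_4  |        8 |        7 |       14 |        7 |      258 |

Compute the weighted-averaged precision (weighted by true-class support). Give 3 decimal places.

0.659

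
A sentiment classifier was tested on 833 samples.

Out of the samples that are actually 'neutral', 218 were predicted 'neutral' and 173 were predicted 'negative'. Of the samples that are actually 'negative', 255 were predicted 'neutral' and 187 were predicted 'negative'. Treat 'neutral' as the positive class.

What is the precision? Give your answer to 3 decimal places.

0.461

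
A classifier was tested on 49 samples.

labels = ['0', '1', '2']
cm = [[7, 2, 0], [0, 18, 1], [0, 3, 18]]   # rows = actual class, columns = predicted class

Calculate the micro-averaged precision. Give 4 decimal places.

0.8776

Micro-averaging pools counts across classes: ΣTP=43, ΣFP=6, ΣFN=6.
Micro-precision = TP/(TP+FP) on pooled counts = 0.8776 (equals overall accuracy in single-label multiclass).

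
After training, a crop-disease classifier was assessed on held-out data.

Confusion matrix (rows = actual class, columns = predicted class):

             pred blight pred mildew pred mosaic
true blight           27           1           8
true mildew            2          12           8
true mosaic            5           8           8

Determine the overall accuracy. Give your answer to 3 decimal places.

0.595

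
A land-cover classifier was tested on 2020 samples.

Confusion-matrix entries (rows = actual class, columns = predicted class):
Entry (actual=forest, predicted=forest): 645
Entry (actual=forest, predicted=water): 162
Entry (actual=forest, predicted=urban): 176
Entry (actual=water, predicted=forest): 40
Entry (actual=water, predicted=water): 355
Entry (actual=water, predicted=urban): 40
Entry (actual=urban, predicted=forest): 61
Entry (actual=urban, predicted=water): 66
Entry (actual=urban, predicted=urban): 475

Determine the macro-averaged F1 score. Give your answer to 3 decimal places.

0.726

Per-class F1 score (2·TP/(2·TP+FP+FN)):
  forest: TP=645, FP=40+61=101, FN=162+176=338 → 1290/1729 = 0.7461
  water: TP=355, FP=162+66=228, FN=40+40=80 → 710/1018 = 0.6974
  urban: TP=475, FP=176+40=216, FN=61+66=127 → 950/1293 = 0.7347
Macro-F1 score = mean = (0.7461 + 0.6974 + 0.7347) / 3 = 0.726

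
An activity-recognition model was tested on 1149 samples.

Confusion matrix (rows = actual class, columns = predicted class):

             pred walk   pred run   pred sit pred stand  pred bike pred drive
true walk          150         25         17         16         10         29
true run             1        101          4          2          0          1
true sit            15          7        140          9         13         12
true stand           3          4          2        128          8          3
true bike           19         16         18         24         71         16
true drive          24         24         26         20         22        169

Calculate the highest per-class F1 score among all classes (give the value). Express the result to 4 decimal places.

Per-class F1 score (2·TP/(2·TP+FP+FN)):
  walk: TP=150, FP=1+15+3+19+24=62, FN=25+17+16+10+29=97 → 300/459 = 0.65359
  run: TP=101, FP=25+7+4+16+24=76, FN=1+4+2+0+1=8 → 202/286 = 0.70629
  sit: TP=140, FP=17+4+2+18+26=67, FN=15+7+9+13+12=56 → 280/403 = 0.69479
  stand: TP=128, FP=16+2+9+24+20=71, FN=3+4+2+8+3=20 → 256/347 = 0.73775
  bike: TP=71, FP=10+0+13+8+22=53, FN=19+16+18+24+16=93 → 142/288 = 0.49306
  drive: TP=169, FP=29+1+12+3+16=61, FN=24+24+26+20+22=116 → 338/515 = 0.65631
Highest is class 'stand' with F1 score = 0.7378.

0.7378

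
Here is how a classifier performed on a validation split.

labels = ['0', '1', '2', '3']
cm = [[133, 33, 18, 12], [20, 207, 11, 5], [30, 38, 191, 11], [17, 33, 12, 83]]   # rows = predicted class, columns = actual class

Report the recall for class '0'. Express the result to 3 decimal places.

0.665

One-vs-rest for '0': TP = diagonal; FP = other classes predicted '0'; FN = '0' predicted as other.
recall = TP/(TP+FN).
0: TP=133, FN=20+30+17=67 → 133/200 = 0.6650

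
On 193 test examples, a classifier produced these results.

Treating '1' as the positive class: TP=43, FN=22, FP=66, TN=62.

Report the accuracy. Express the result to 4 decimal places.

0.5440

Accuracy = (TP+TN)/N = (43+62)/193 = 0.5440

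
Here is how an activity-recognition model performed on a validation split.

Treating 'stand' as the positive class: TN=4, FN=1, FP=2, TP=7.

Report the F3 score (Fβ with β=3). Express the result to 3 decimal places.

Fβ = (1+β²)·TP / ((1+β²)·TP + β²·FN + FP), with β²=9
= 10·7 / (10·7 + 9·1 + 2) = 0.864

0.864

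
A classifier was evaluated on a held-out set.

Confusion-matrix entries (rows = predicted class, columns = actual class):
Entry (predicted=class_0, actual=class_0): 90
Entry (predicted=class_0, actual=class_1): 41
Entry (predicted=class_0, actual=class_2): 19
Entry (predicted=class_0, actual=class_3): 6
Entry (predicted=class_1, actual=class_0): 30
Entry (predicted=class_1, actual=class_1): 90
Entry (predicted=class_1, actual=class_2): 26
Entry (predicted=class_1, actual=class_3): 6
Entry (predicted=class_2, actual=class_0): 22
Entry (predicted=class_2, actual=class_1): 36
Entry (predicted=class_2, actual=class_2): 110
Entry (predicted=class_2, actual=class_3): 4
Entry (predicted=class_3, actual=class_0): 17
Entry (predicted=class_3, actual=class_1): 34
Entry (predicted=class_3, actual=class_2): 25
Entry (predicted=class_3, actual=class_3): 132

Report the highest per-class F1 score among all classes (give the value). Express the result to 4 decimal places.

Per-class F1 score (2·TP/(2·TP+FP+FN)):
  class_0: TP=90, FP=41+19+6=66, FN=30+22+17=69 → 180/315 = 0.57143
  class_1: TP=90, FP=30+26+6=62, FN=41+36+34=111 → 180/353 = 0.50992
  class_2: TP=110, FP=22+36+4=62, FN=19+26+25=70 → 220/352 = 0.62500
  class_3: TP=132, FP=17+34+25=76, FN=6+6+4=16 → 264/356 = 0.74157
Highest is class 'class_3' with F1 score = 0.7416.

0.7416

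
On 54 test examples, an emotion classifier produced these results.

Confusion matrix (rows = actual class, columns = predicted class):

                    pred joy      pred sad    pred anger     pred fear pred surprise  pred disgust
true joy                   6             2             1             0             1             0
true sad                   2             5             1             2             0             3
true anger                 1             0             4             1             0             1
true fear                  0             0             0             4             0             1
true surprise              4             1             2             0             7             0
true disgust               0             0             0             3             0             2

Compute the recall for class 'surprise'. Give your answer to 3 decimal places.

0.500

Treat 'surprise' as positive and all other classes as negative.
recall = TP/(TP+FN).
surprise: TP=7, FN=4+1+2+0+0=7 → 7/14 = 0.5000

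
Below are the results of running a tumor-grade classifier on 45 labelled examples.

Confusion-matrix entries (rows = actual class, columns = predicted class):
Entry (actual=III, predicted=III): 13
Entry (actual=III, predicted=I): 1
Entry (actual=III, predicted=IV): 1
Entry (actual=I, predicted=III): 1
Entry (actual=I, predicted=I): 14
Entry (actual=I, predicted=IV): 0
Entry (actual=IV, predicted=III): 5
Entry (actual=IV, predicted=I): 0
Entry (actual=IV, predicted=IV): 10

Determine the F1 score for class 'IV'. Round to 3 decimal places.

Take TP from the diagonal, FP from the rest of the 'IV' prediction marginal, FN from the rest of the 'IV' actual marginal.
F1 score = 2·TP/(2·TP+FP+FN).
IV: TP=10, FP=1+0=1, FN=5+0=5 → 20/26 = 0.7692

0.769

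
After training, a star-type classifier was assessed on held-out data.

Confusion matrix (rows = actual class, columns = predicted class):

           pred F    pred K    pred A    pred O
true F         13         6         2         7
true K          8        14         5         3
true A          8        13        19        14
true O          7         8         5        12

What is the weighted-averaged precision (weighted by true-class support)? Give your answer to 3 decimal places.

Per-class precision (TP/(TP+FP)):
  F: TP=13, FP=8+8+7=23 → 13/36 = 0.3611
  K: TP=14, FP=6+13+8=27 → 14/41 = 0.3415
  A: TP=19, FP=2+5+5=12 → 19/31 = 0.6129
  O: TP=12, FP=7+3+14=24 → 12/36 = 0.3333
Weighted-precision = Σ (supportᵢ/N)·precisionᵢ with N=144: (28/144)·0.3611 + (30/144)·0.3415 + (54/144)·0.6129 + (32/144)·0.3333 = 0.445

0.445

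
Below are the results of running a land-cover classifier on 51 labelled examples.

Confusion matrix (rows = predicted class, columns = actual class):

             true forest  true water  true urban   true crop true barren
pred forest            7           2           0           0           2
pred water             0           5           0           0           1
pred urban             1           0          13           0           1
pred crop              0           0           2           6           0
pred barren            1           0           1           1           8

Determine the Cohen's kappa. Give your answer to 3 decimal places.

0.699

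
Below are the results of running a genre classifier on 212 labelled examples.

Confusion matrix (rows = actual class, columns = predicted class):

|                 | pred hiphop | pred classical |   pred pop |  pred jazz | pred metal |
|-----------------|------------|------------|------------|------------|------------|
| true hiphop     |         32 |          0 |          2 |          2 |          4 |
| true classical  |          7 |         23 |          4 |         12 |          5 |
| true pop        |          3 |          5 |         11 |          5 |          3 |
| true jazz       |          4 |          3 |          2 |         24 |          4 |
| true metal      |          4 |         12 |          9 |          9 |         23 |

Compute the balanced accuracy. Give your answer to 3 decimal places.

Balanced accuracy = mean of per-class recall.
  hiphop: recall = 32/40 = 0.8000
  classical: recall = 23/51 = 0.4510
  pop: recall = 11/27 = 0.4074
  jazz: recall = 24/37 = 0.6486
  metal: recall = 23/57 = 0.4035
Mean = (0.8000 + 0.4510 + 0.4074 + 0.6486 + 0.4035) / 5 = 0.542

0.542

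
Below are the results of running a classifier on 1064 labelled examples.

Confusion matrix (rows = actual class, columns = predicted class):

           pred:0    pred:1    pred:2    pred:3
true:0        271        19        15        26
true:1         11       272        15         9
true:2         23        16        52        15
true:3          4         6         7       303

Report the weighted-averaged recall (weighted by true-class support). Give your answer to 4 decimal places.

0.8440

Per-class recall (TP/(TP+FN)):
  0: TP=271, FN=19+15+26=60 → 271/331 = 0.81873
  1: TP=272, FN=11+15+9=35 → 272/307 = 0.88599
  2: TP=52, FN=23+16+15=54 → 52/106 = 0.49057
  3: TP=303, FN=4+6+7=17 → 303/320 = 0.94688
Weighted-recall = Σ (supportᵢ/N)·recallᵢ with N=1064: (331/1064)·0.81873 + (307/1064)·0.88599 + (106/1064)·0.49057 + (320/1064)·0.94688 = 0.8440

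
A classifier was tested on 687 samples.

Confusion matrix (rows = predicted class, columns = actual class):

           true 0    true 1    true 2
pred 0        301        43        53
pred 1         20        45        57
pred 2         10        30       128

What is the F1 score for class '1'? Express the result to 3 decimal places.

0.375

Take TP from the diagonal, FP from the rest of the '1' prediction marginal, FN from the rest of the '1' actual marginal.
F1 score = 2·TP/(2·TP+FP+FN).
1: TP=45, FP=20+57=77, FN=43+30=73 → 90/240 = 0.3750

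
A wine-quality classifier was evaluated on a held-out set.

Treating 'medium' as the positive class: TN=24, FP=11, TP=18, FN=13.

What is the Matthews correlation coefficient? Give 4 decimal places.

0.2678

MCC = (TP·TN − FP·FN) / √((TP+FP)(TP+FN)(TN+FP)(TN+FN))
Numerator = 18·24 − 11·13 = 289
Denominator = √(29·31·35·37) = √1164205 = 1078.9833
MCC = 289 / 1078.9833 = 0.2678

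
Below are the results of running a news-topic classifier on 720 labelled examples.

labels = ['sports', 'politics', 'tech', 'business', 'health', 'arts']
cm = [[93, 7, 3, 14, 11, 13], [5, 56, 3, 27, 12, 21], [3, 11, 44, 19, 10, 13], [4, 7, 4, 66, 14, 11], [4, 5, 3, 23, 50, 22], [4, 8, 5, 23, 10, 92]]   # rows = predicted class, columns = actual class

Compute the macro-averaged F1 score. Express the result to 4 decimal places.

Per-class F1 score (2·TP/(2·TP+FP+FN)):
  sports: TP=93, FP=7+3+14+11+13=48, FN=5+3+4+4+4=20 → 186/254 = 0.73228
  politics: TP=56, FP=5+3+27+12+21=68, FN=7+11+7+5+8=38 → 112/218 = 0.51376
  tech: TP=44, FP=3+11+19+10+13=56, FN=3+3+4+3+5=18 → 88/162 = 0.54321
  business: TP=66, FP=4+7+4+14+11=40, FN=14+27+19+23+23=106 → 132/278 = 0.47482
  health: TP=50, FP=4+5+3+23+22=57, FN=11+12+10+14+10=57 → 100/214 = 0.46729
  arts: TP=92, FP=4+8+5+23+10=50, FN=13+21+13+11+22=80 → 184/314 = 0.58599
Macro-F1 score = mean = (0.73228 + 0.51376 + 0.54321 + 0.47482 + 0.46729 + 0.58599) / 6 = 0.5529

0.5529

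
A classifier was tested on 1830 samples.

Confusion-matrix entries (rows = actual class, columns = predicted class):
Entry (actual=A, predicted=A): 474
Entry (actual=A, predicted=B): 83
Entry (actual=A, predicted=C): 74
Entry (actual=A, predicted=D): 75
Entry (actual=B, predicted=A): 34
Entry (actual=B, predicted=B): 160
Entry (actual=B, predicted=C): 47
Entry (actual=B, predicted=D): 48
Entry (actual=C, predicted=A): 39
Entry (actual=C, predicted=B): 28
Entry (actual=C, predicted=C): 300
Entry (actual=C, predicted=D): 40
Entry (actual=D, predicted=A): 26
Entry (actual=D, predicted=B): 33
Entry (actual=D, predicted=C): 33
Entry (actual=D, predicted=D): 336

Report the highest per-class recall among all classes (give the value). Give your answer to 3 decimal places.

0.785

Per-class recall (TP/(TP+FN)):
  A: TP=474, FN=83+74+75=232 → 474/706 = 0.6714
  B: TP=160, FN=34+47+48=129 → 160/289 = 0.5536
  C: TP=300, FN=39+28+40=107 → 300/407 = 0.7371
  D: TP=336, FN=26+33+33=92 → 336/428 = 0.7850
Highest is class 'D' with recall = 0.785.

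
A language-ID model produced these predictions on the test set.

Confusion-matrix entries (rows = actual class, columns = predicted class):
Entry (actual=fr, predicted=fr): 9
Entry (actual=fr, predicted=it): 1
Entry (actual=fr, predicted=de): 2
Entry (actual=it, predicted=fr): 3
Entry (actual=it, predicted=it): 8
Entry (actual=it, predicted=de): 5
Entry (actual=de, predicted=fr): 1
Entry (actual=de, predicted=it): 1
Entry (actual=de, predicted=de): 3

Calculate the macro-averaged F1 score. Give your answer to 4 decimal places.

Per-class F1 score (2·TP/(2·TP+FP+FN)):
  fr: TP=9, FP=3+1=4, FN=1+2=3 → 18/25 = 0.72000
  it: TP=8, FP=1+1=2, FN=3+5=8 → 16/26 = 0.61538
  de: TP=3, FP=2+5=7, FN=1+1=2 → 6/15 = 0.40000
Macro-F1 score = mean = (0.72000 + 0.61538 + 0.40000) / 3 = 0.5785

0.5785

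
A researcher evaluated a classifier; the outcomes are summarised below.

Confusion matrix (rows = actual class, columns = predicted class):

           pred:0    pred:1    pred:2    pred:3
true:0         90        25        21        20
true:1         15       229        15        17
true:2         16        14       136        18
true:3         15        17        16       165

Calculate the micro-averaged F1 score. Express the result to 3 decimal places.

0.748

Micro-averaging pools counts across classes: ΣTP=620, ΣFP=209, ΣFN=209.
Micro-F1 score = 2·TP/(2·TP+FP+FN) on pooled counts = 0.748 (equals overall accuracy in single-label multiclass).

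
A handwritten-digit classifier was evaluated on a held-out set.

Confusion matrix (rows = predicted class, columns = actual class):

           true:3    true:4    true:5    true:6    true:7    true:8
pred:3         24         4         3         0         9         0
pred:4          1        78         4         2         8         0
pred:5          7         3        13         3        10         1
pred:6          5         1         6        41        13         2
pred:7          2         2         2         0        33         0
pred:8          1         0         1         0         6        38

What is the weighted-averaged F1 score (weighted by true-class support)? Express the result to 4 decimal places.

0.6946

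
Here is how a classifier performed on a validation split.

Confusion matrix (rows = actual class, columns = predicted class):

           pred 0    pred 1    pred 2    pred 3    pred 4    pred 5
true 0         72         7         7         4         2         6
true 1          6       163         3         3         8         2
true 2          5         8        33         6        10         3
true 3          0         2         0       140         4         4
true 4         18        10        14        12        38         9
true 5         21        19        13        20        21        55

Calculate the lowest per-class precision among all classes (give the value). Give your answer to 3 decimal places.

0.458

Per-class precision (TP/(TP+FP)):
  0: TP=72, FP=6+5+0+18+21=50 → 72/122 = 0.5902
  1: TP=163, FP=7+8+2+10+19=46 → 163/209 = 0.7799
  2: TP=33, FP=7+3+0+14+13=37 → 33/70 = 0.4714
  3: TP=140, FP=4+3+6+12+20=45 → 140/185 = 0.7568
  4: TP=38, FP=2+8+10+4+21=45 → 38/83 = 0.4578
  5: TP=55, FP=6+2+3+4+9=24 → 55/79 = 0.6962
Lowest is class '4' with precision = 0.458.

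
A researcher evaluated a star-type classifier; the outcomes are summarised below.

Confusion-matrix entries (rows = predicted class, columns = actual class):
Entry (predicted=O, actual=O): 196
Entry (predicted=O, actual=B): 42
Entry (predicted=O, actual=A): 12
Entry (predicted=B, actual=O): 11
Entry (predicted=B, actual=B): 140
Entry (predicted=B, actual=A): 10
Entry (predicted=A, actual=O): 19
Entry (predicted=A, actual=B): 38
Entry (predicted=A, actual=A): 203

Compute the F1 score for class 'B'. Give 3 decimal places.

0.735

F1 score = 2·TP/(2·TP+FP+FN).
B: TP=140, FP=11+10=21, FN=42+38=80 → 280/381 = 0.7349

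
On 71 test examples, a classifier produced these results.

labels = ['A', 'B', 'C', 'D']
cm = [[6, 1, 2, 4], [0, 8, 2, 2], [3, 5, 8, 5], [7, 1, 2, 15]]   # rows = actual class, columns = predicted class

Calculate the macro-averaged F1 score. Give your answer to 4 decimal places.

0.5129

Per-class F1 score (2·TP/(2·TP+FP+FN)):
  A: TP=6, FP=0+3+7=10, FN=1+2+4=7 → 12/29 = 0.41379
  B: TP=8, FP=1+5+1=7, FN=0+2+2=4 → 16/27 = 0.59259
  C: TP=8, FP=2+2+2=6, FN=3+5+5=13 → 16/35 = 0.45714
  D: TP=15, FP=4+2+5=11, FN=7+1+2=10 → 30/51 = 0.58824
Macro-F1 score = mean = (0.41379 + 0.59259 + 0.45714 + 0.58824) / 4 = 0.5129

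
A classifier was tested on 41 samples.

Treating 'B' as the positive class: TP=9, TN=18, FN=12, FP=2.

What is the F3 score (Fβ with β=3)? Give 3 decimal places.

0.450

Fβ = (1+β²)·TP / ((1+β²)·TP + β²·FN + FP), with β²=9
= 10·9 / (10·9 + 9·12 + 2) = 0.450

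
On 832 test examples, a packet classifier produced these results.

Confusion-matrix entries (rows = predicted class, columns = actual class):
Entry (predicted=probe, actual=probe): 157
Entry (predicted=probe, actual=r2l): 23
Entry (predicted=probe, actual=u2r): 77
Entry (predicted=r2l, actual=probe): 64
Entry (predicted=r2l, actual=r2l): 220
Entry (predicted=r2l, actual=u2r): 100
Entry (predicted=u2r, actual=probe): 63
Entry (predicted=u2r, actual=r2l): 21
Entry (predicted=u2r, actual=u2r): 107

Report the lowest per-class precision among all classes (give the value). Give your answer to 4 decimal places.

0.5602

Per-class precision (TP/(TP+FP)):
  probe: TP=157, FP=23+77=100 → 157/257 = 0.61089
  r2l: TP=220, FP=64+100=164 → 220/384 = 0.57292
  u2r: TP=107, FP=63+21=84 → 107/191 = 0.56021
Lowest is class 'u2r' with precision = 0.5602.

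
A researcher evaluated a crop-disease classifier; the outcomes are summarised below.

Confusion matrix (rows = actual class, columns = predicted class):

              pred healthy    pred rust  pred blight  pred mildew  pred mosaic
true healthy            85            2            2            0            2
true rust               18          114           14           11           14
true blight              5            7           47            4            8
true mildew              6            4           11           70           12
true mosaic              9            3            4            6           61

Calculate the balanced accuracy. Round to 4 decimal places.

0.7355

Balanced accuracy = mean of per-class recall.
  healthy: recall = 85/91 = 0.93407
  rust: recall = 114/171 = 0.66667
  blight: recall = 47/71 = 0.66197
  mildew: recall = 70/103 = 0.67961
  mosaic: recall = 61/83 = 0.73494
Mean = (0.93407 + 0.66667 + 0.66197 + 0.67961 + 0.73494) / 5 = 0.7355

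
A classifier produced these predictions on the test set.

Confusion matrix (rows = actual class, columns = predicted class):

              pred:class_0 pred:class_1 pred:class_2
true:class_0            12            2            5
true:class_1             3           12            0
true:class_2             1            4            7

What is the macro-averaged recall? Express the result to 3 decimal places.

Per-class recall (TP/(TP+FN)):
  class_0: TP=12, FN=2+5=7 → 12/19 = 0.6316
  class_1: TP=12, FN=3+0=3 → 12/15 = 0.8000
  class_2: TP=7, FN=1+4=5 → 7/12 = 0.5833
Macro-recall = mean = (0.6316 + 0.8000 + 0.5833) / 3 = 0.672

0.672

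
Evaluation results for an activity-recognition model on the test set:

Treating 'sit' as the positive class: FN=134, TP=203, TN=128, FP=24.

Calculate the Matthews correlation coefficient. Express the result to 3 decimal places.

0.413

MCC = (TP·TN − FP·FN) / √((TP+FP)(TP+FN)(TN+FP)(TN+FN))
Numerator = 203·128 − 24·134 = 22768
Denominator = √(227·337·152·262) = √3046496176 = 55195.0738
MCC = 22768 / 55195.0738 = 0.413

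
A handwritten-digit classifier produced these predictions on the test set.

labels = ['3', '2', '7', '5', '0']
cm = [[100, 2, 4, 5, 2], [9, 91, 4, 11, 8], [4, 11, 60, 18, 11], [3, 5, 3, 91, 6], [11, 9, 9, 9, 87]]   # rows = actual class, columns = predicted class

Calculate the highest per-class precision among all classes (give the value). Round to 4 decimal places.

0.7874

Per-class precision (TP/(TP+FP)):
  3: TP=100, FP=9+4+3+11=27 → 100/127 = 0.78740
  2: TP=91, FP=2+11+5+9=27 → 91/118 = 0.77119
  7: TP=60, FP=4+4+3+9=20 → 60/80 = 0.75000
  5: TP=91, FP=5+11+18+9=43 → 91/134 = 0.67910
  0: TP=87, FP=2+8+11+6=27 → 87/114 = 0.76316
Highest is class '3' with precision = 0.7874.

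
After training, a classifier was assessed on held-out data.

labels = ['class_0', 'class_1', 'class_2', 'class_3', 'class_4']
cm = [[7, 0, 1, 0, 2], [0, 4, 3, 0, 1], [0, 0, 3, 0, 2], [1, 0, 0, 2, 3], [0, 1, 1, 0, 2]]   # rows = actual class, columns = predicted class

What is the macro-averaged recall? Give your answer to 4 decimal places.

0.5267

Per-class recall (TP/(TP+FN)):
  class_0: TP=7, FN=0+1+0+2=3 → 7/10 = 0.70000
  class_1: TP=4, FN=0+3+0+1=4 → 4/8 = 0.50000
  class_2: TP=3, FN=0+0+0+2=2 → 3/5 = 0.60000
  class_3: TP=2, FN=1+0+0+3=4 → 2/6 = 0.33333
  class_4: TP=2, FN=0+1+1+0=2 → 2/4 = 0.50000
Macro-recall = mean = (0.70000 + 0.50000 + 0.60000 + 0.33333 + 0.50000) / 5 = 0.5267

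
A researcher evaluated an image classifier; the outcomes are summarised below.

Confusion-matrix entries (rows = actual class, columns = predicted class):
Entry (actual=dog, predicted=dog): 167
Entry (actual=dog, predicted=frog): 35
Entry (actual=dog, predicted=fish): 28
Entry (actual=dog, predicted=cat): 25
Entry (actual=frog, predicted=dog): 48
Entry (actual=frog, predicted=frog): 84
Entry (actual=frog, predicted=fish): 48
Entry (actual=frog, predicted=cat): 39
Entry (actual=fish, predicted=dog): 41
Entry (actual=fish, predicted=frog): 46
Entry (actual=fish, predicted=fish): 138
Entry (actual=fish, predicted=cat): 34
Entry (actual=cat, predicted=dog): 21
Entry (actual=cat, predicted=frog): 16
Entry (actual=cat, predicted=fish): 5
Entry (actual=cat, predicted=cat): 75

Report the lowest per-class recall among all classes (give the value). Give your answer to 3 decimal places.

0.384

Per-class recall (TP/(TP+FN)):
  dog: TP=167, FN=35+28+25=88 → 167/255 = 0.6549
  frog: TP=84, FN=48+48+39=135 → 84/219 = 0.3836
  fish: TP=138, FN=41+46+34=121 → 138/259 = 0.5328
  cat: TP=75, FN=21+16+5=42 → 75/117 = 0.6410
Lowest is class 'frog' with recall = 0.384.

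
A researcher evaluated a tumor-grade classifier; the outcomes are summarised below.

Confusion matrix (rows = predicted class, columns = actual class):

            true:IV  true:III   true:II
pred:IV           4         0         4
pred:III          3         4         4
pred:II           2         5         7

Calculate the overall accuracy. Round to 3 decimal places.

Accuracy = trace / total = (4+4+7=15) / 33 = 15/33 = 0.455

0.455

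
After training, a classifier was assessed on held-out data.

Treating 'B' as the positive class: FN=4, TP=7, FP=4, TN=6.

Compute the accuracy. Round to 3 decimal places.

0.619

Accuracy = (TP+TN)/N = (7+6)/21 = 0.619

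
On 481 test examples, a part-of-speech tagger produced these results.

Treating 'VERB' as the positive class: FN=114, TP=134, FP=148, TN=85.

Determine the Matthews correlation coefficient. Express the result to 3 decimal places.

-0.096

MCC = (TP·TN − FP·FN) / √((TP+FP)(TP+FN)(TN+FP)(TN+FN))
Numerator = 134·85 − 148·114 = -5482
Denominator = √(282·248·233·199) = √3242722512 = 56944.9077
MCC = -5482 / 56944.9077 = -0.096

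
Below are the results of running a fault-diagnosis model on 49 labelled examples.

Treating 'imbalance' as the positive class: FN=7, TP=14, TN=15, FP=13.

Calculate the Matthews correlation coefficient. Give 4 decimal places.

0.2014

MCC = (TP·TN − FP·FN) / √((TP+FP)(TP+FN)(TN+FP)(TN+FN))
Numerator = 14·15 − 13·7 = 119
Denominator = √(27·21·28·22) = √349272 = 590.9924
MCC = 119 / 590.9924 = 0.2014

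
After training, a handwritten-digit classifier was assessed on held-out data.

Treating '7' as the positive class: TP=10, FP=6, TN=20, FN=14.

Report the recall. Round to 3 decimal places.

Recall = TP/(TP+FN) = 10/(10+14) = 10/24 = 0.417

0.417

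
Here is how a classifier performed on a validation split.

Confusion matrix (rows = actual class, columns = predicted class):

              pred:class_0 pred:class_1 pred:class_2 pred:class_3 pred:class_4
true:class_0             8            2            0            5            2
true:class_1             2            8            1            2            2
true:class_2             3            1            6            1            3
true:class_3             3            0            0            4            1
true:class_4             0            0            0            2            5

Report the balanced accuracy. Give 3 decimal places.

Balanced accuracy = mean of per-class recall.
  class_0: recall = 8/17 = 0.4706
  class_1: recall = 8/15 = 0.5333
  class_2: recall = 6/14 = 0.4286
  class_3: recall = 4/8 = 0.5000
  class_4: recall = 5/7 = 0.7143
Mean = (0.4706 + 0.5333 + 0.4286 + 0.5000 + 0.7143) / 5 = 0.529

0.529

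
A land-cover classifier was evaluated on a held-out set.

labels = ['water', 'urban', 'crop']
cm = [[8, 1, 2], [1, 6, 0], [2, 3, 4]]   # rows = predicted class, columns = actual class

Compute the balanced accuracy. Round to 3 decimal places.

Balanced accuracy = mean of per-class recall.
  water: recall = 8/11 = 0.7273
  urban: recall = 6/10 = 0.6000
  crop: recall = 4/6 = 0.6667
Mean = (0.7273 + 0.6000 + 0.6667) / 3 = 0.665

0.665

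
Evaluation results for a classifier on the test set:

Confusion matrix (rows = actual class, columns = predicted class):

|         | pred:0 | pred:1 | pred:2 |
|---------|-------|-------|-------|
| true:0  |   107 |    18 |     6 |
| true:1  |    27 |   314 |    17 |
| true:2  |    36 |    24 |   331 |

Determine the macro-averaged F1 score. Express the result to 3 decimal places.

0.826

Per-class F1 score (2·TP/(2·TP+FP+FN)):
  0: TP=107, FP=27+36=63, FN=18+6=24 → 214/301 = 0.7110
  1: TP=314, FP=18+24=42, FN=27+17=44 → 628/714 = 0.8796
  2: TP=331, FP=6+17=23, FN=36+24=60 → 662/745 = 0.8886
Macro-F1 score = mean = (0.7110 + 0.8796 + 0.8886) / 3 = 0.826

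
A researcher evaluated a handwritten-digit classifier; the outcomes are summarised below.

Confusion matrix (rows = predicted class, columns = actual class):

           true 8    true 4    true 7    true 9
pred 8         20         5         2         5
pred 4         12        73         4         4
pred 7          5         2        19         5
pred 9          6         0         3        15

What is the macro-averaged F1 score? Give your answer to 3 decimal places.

0.647

Per-class F1 score (2·TP/(2·TP+FP+FN)):
  8: TP=20, FP=5+2+5=12, FN=12+5+6=23 → 40/75 = 0.5333
  4: TP=73, FP=12+4+4=20, FN=5+2+0=7 → 146/173 = 0.8439
  7: TP=19, FP=5+2+5=12, FN=2+4+3=9 → 38/59 = 0.6441
  9: TP=15, FP=6+0+3=9, FN=5+4+5=14 → 30/53 = 0.5660
Macro-F1 score = mean = (0.5333 + 0.8439 + 0.6441 + 0.5660) / 4 = 0.647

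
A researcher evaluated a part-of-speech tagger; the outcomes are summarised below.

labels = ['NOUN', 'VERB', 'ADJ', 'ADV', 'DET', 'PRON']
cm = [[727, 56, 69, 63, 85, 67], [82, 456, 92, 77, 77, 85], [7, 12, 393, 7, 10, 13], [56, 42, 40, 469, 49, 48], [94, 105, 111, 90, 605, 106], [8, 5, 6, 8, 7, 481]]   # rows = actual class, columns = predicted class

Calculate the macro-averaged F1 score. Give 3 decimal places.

0.667

Per-class F1 score (2·TP/(2·TP+FP+FN)):
  NOUN: TP=727, FP=82+7+56+94+8=247, FN=56+69+63+85+67=340 → 1454/2041 = 0.7124
  VERB: TP=456, FP=56+12+42+105+5=220, FN=82+92+77+77+85=413 → 912/1545 = 0.5903
  ADJ: TP=393, FP=69+92+40+111+6=318, FN=7+12+7+10+13=49 → 786/1153 = 0.6817
  ADV: TP=469, FP=63+77+7+90+8=245, FN=56+42+40+49+48=235 → 938/1418 = 0.6615
  DET: TP=605, FP=85+77+10+49+7=228, FN=94+105+111+90+106=506 → 1210/1944 = 0.6224
  PRON: TP=481, FP=67+85+13+48+106=319, FN=8+5+6+8+7=34 → 962/1315 = 0.7316
Macro-F1 score = mean = (0.7124 + 0.5903 + 0.6817 + 0.6615 + 0.6224 + 0.7316) / 6 = 0.667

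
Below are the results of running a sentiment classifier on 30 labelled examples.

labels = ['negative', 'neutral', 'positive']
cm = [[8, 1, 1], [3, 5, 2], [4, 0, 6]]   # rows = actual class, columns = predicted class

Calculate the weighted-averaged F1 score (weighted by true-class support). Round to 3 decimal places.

0.632

Per-class F1 score (2·TP/(2·TP+FP+FN)):
  negative: TP=8, FP=3+4=7, FN=1+1=2 → 16/25 = 0.6400
  neutral: TP=5, FP=1+0=1, FN=3+2=5 → 10/16 = 0.6250
  positive: TP=6, FP=1+2=3, FN=4+0=4 → 12/19 = 0.6316
Weighted-F1 score = Σ (supportᵢ/N)·F1 scoreᵢ with N=30: (10/30)·0.6400 + (10/30)·0.6250 + (10/30)·0.6316 = 0.632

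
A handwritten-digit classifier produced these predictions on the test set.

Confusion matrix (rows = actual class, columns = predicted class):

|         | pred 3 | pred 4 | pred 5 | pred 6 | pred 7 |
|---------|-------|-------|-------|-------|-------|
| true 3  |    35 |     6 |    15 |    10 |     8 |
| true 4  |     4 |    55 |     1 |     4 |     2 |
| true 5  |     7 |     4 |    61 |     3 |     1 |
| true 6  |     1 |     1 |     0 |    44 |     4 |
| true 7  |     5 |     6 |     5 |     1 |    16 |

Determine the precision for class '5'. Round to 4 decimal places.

One-vs-rest for '5': TP = diagonal; FP = other classes predicted '5'; FN = '5' predicted as other.
precision = TP/(TP+FP).
5: TP=61, FP=15+1+0+5=21 → 61/82 = 0.74390

0.7439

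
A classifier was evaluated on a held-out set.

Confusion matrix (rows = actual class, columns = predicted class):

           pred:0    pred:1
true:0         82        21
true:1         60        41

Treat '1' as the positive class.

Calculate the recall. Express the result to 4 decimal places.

0.4059

Recall = TP/(TP+FN) = 41/(41+60) = 41/101 = 0.4059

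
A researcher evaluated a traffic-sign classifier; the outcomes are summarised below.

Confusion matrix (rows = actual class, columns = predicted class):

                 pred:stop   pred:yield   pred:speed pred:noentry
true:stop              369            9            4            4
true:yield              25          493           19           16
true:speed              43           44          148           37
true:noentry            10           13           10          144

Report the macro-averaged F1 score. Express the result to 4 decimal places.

0.7970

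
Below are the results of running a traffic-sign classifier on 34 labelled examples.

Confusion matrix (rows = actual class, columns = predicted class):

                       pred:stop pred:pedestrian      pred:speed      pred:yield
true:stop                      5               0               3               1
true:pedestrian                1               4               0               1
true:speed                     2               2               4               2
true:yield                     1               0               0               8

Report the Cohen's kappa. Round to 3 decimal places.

0.487

Observed agreement pₒ = trace/N = 21/34 = 0.6176
Expected agreement pₑ = Σ (rowᵢ·colᵢ)/N² = (9·9 + 6·6 + 10·7 + 9·12)/34² = 0.2552
κ = (pₒ − pₑ)/(1 − pₑ) = (0.6176 − 0.2552)/(1 − 0.2552) = 0.487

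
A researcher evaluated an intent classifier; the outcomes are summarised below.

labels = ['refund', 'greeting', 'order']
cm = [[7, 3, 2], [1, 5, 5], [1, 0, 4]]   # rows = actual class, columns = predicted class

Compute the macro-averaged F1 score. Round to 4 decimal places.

Per-class F1 score (2·TP/(2·TP+FP+FN)):
  refund: TP=7, FP=1+1=2, FN=3+2=5 → 14/21 = 0.66667
  greeting: TP=5, FP=3+0=3, FN=1+5=6 → 10/19 = 0.52632
  order: TP=4, FP=2+5=7, FN=1+0=1 → 8/16 = 0.50000
Macro-F1 score = mean = (0.66667 + 0.52632 + 0.50000) / 3 = 0.5643

0.5643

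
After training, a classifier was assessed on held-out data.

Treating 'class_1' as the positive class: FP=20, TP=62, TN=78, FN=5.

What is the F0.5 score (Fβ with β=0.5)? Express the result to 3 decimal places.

0.785

Fβ = (1+β²)·TP / ((1+β²)·TP + β²·FN + FP), with β²=1/4
= 1.25·62 / (1.25·62 + 0.25·5 + 20) = 0.785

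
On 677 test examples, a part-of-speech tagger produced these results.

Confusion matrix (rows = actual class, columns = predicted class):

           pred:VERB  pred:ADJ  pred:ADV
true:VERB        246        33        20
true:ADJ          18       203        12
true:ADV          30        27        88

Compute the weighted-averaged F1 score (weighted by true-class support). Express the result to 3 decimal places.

Per-class F1 score (2·TP/(2·TP+FP+FN)):
  VERB: TP=246, FP=18+30=48, FN=33+20=53 → 492/593 = 0.8297
  ADJ: TP=203, FP=33+27=60, FN=18+12=30 → 406/496 = 0.8185
  ADV: TP=88, FP=20+12=32, FN=30+27=57 → 176/265 = 0.6642
Weighted-F1 score = Σ (supportᵢ/N)·F1 scoreᵢ with N=677: (299/677)·0.8297 + (233/677)·0.8185 + (145/677)·0.6642 = 0.790

0.790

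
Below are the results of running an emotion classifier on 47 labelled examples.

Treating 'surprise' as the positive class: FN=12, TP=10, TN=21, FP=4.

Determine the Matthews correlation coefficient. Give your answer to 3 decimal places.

MCC = (TP·TN − FP·FN) / √((TP+FP)(TP+FN)(TN+FP)(TN+FN))
Numerator = 10·21 − 4·12 = 162
Denominator = √(14·22·25·33) = √254100 = 504.0833
MCC = 162 / 504.0833 = 0.321

0.321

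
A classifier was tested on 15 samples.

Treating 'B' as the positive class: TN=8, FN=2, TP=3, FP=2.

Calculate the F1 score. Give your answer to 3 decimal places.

Precision = TP/(TP+FP) = 3/5 = 0.6000
Recall = TP/(TP+FN) = 3/5 = 0.6000
F1 = 2·TP/(2·TP+FP+FN) = 6/10 = 0.600

0.600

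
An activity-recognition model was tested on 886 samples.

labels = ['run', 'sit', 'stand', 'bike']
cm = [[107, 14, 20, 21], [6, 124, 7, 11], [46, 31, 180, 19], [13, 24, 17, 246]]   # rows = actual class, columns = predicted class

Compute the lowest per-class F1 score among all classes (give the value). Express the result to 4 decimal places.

0.6407

Per-class F1 score (2·TP/(2·TP+FP+FN)):
  run: TP=107, FP=6+46+13=65, FN=14+20+21=55 → 214/334 = 0.64072
  sit: TP=124, FP=14+31+24=69, FN=6+7+11=24 → 248/341 = 0.72727
  stand: TP=180, FP=20+7+17=44, FN=46+31+19=96 → 360/500 = 0.72000
  bike: TP=246, FP=21+11+19=51, FN=13+24+17=54 → 492/597 = 0.82412
Lowest is class 'run' with F1 score = 0.6407.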